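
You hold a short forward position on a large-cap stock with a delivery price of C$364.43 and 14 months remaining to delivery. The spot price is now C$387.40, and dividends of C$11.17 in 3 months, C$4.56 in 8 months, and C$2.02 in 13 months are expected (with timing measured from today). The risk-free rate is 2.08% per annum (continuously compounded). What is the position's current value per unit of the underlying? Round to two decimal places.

PV(remaining dividends) I = 11.17·e^(−0.0208·3/12) + 4.56·e^(−0.0208·8/12) + 2.02·e^(−0.0208·13/12) = 17.5843
Current forward F = (S − I)·e^(rT) = (387.40 − 17.5843)·e^(0.0208·14/12) = 369.8157 × 1.024563 = 378.8995
Value (long) = (F − K)·e^(−rT) = (378.8995 − 364.43) × 0.976025 = 14.1226
Short position value = −(long value) = -C$14.12

-C$14.12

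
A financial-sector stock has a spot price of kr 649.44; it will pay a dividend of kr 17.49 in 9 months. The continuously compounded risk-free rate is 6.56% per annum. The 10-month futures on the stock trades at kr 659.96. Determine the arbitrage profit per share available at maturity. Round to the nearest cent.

kr 8.39 per share

PV(dividends) I = 17.49·e^(−0.0656·9/12) = 16.6503
Fair futures F* = (S − I)·e^(rT) = (649.44 − 16.6503)·e^0.054667 = 632.7897 × 1.056189 = 668.3455
Market kr 659.96 < fair 668.3455: forward underpriced → reverse cash-and-carry (short the stock, invest proceeds at r, pay the dividends, go long the forward).
Profit at T = |F_mkt − F*| = |659.96 − 668.3455| = kr 8.39 per share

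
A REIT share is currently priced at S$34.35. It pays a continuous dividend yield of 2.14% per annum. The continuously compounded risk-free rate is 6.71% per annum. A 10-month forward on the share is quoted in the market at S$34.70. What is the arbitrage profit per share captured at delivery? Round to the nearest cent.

Fair forward: F* = S·e^(carry·T), with carry = (r − q) = 0.0671 − 0.0214 = 0.0457
F* = 34.35 · e^(0.0457 × 10/12) = 34.35 · e^0.038083 = 34.35 × 1.038817 = S$35.6834
Market S$34.70 < fair S$35.6834: forward underpriced → reverse cash-and-carry (short spot, go long the forward).
At maturity, profit = |F_mkt − F*| = |34.70 − 35.6834| = S$0.98 per share

S$0.98 per share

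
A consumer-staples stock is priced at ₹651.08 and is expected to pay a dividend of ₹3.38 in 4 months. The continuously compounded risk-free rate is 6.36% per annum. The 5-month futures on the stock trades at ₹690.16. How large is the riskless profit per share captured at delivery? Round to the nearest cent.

₹24.99 per share

PV(dividends) I = 3.38·e^(−0.0636·4/12) = 3.3091
Fair futures F* = (S − I)·e^(rT) = (651.08 − 3.3091)·e^0.026500 = 647.7709 × 1.026854 = 665.1661
Market ₹690.16 > fair 665.1661: forward overpriced → cash-and-carry (borrow at r, buy the stock and collect the dividends, short the forward).
Profit at T = |F_mkt − F*| = |690.16 − 665.1661| = ₹24.99 per share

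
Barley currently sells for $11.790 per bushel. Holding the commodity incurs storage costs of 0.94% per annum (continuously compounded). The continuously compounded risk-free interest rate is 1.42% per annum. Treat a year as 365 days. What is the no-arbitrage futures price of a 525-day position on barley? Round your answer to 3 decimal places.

Net carry = r + u − y = 0.0142 + 0.0094 − 0.0000 = 0.0236
F = S·e^((r+u−y)T) = 11.790 · e^(0.0236 × 525/365) = 11.790 · e^0.033945
= 11.790 × 1.034528 = $12.197 per bushel

$12.197 per bushel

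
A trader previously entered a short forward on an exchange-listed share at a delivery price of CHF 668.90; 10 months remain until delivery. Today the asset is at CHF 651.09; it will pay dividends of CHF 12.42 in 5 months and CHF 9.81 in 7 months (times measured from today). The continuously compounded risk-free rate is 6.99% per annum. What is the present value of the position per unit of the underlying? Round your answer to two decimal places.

CHF 1.44

PV(remaining dividends) I = 12.42·e^(−0.0699·5/12) + 9.81·e^(−0.0699·7/12) = 21.4815
Current forward F = (S − I)·e^(rT) = (651.09 − 21.4815)·e^(0.0699·10/12) = 629.6085 × 1.059980 = 667.3724
Value (long) = (F − K)·e^(−rT) = (667.3724 − 668.90) × 0.943414 = -1.4412
Short position value = −(long value) = CHF 1.44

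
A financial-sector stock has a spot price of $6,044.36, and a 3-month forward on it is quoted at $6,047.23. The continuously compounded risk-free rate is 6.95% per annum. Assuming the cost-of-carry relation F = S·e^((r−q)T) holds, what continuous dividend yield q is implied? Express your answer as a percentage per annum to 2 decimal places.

From F = S·e^((r−q)T): (r − q) = ln(F/S)/T
ln(6047.23/6044.36) = ln(1.000475) = 0.000475
(r − q) = 0.000475 / (3/12) = 0.001900
q = r − ln(F/S)/T = 0.0695 − 0.001900 = 0.067600
q = 6.76%

6.76%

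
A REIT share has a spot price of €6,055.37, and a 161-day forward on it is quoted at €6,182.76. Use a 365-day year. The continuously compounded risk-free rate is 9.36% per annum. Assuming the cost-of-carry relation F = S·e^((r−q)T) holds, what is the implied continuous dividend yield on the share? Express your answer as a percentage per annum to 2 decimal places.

From F = S·e^((r−q)T): (r − q) = ln(F/S)/T
ln(6182.76/6055.37) = ln(1.021038) = 0.020820
(r − q) = 0.020820 / (161/365) = 0.047201
q = r − ln(F/S)/T = 0.0936 − 0.047201 = 0.046399
q = 4.64%

4.64%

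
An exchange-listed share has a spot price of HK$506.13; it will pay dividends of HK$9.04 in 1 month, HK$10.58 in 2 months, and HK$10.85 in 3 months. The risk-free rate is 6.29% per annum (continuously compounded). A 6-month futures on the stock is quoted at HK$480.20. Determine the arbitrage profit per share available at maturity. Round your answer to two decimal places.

PV(dividends) I = 9.04·e^(−0.0629·1/12) + 10.58·e^(−0.0629·2/12) + 10.85·e^(−0.0629·3/12) = 30.1431
Fair futures F* = (S − I)·e^(rT) = (506.13 − 30.1431)·e^0.031450 = 475.9869 × 1.031950 = 491.1947
Market HK$480.20 < fair 491.1947: forward underpriced → reverse cash-and-carry (short the stock, invest proceeds at r, pay the dividends, go long the forward).
Profit at T = |F_mkt − F*| = |480.20 − 491.1947| = HK$10.99 per share

HK$10.99 per share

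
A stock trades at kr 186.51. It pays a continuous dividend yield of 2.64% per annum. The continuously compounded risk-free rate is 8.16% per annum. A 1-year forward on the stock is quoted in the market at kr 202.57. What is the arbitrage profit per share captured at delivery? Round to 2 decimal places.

Fair forward: F* = S·e^(carry·T), with carry = (r − q) = 0.0816 − 0.0264 = 0.0552
F* = 186.51 · e^(0.0552 × 1) = 186.51 · e^0.055200 = 186.51 × 1.056752 = kr 197.0948
Market kr 202.57 > fair kr 197.0948: forward overpriced → cash-and-carry (buy spot, short the forward).
At maturity, profit = |F_mkt − F*| = |202.57 − 197.0948| = kr 5.48 per share

kr 5.48 per share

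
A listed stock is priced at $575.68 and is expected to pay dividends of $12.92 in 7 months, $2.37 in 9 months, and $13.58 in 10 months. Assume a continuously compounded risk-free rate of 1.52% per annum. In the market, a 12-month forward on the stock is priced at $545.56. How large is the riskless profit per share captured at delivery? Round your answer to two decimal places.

PV(dividends) I = 12.92·e^(−0.0152·7/12) + 2.37·e^(−0.0152·9/12) + 13.58·e^(−0.0152·10/12) = 28.5582
Fair forward F* = (S − I)·e^(rT) = (575.68 − 28.5582)·e^0.015200 = 547.1218 × 1.015316 = 555.5015
Market $545.56 < fair 555.5015: forward underpriced → reverse cash-and-carry (short the stock, invest proceeds at r, pay the dividends, go long the forward).
Profit at T = |F_mkt − F*| = |545.56 − 555.5015| = $9.94 per share

$9.94 per share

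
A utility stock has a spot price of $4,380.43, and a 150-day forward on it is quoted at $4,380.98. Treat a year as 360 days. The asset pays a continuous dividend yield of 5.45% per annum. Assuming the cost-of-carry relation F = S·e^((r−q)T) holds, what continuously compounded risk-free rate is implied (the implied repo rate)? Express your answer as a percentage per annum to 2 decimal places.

5.48%

From F = S·e^((r−q)T): (r − q) = ln(F/S)/T
ln(4380.98/4380.43) = ln(1.000126) = 0.000126
(r − q) = 0.000126 / (150/360) = 0.000302
r = ln(F/S)/T + q = 0.000302 + 0.0545 = 0.054802
r = 5.48%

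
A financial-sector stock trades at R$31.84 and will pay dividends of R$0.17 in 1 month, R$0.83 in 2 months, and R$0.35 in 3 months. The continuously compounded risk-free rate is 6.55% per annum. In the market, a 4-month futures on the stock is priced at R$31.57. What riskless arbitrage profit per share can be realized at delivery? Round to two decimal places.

R$0.39 per share

PV(dividends) I = 0.17·e^(−0.0655·1/12) + 0.83·e^(−0.0655·2/12) + 0.35·e^(−0.0655·3/12) = 1.3344
Fair futures F* = (S − I)·e^(rT) = (31.84 − 1.3344)·e^0.021833 = 30.5056 × 1.022073 = 31.1790
Market R$31.57 > fair 31.1790: forward overpriced → cash-and-carry (borrow at r, buy the stock and collect the dividends, short the forward).
Profit at T = |F_mkt − F*| = |31.57 − 31.1790| = R$0.39 per share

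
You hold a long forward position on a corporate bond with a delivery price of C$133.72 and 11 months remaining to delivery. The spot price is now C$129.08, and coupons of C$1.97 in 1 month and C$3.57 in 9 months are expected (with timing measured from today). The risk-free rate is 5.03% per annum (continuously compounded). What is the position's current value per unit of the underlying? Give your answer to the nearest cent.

PV(remaining coupons) I = 1.97·e^(−0.0503·1/12) + 3.57·e^(−0.0503·9/12) = 5.3996
Current forward F = (S − I)·e^(rT) = (129.08 − 5.3996)·e^(0.0503·11/12) = 123.6804 × 1.047188 = 129.5166
Value (long) = (F − K)·e^(−rT) = (129.5166 − 133.72) × 0.954939 = -4.0140
Value = -C$4.01

-C$4.01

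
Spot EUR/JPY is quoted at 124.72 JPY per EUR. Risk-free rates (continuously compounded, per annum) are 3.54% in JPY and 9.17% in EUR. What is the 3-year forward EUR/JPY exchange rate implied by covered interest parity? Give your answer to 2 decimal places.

105.34

F = S·e^((r_JPY − r_EUR)T) = 124.72 · e^((0.0354 − 0.0917) × 3)
= 124.72 · e^-0.168900 = 124.72 × 0.844593
F = 105.34 JPY per EUR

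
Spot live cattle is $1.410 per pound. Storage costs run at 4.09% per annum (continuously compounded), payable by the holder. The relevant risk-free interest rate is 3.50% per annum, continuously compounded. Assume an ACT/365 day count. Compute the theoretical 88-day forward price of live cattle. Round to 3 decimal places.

$1.436 per pound

Net carry = r + u − y = 0.0350 + 0.0409 − 0.0000 = 0.0759
F = S·e^((r+u−y)T) = 1.410 · e^(0.0759 × 88/365) = 1.410 · e^0.018299
= 1.410 × 1.018467 = $1.436 per pound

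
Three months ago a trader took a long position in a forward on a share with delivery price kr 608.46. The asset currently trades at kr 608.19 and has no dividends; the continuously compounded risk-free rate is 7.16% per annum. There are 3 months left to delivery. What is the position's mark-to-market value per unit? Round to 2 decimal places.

Current fair forward for the remaining 3 months: F = S·e^(r·T), r = 0.0716
F = 608.19 · e^(0.0716 × 3/12) = 608.19 × 1.018061 = 619.1745
Value of long forward = (F − K)·e^(−rT) = (619.1745 − 608.46) · e^(−0.0716·3/12)
= 10.7145 × 0.982259 = 10.52

kr 10.52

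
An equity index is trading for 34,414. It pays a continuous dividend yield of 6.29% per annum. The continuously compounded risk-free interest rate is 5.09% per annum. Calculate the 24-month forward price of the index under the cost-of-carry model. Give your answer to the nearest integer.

F = S·e^((r − q)T) = 34414 · e^((0.0509 − 0.0629) × 24/12)
= 34414 · e^-0.024000 = 34414 × 0.976286
F = 33,598

33,598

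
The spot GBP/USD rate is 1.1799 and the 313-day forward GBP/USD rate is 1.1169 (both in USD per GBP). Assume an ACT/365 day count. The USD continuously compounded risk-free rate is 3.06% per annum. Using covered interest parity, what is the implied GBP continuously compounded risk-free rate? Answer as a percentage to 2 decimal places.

F = S·e^((r_USD − r_GBP)T) ⇒ r_GBP = r_USD − ln(F/S)/T
ln(1.1169/1.1799) = -0.054873; /(313/365) = -0.063989
r_GBP = 0.0306 + 0.063989 = 0.094589
r_GBP = 9.46%

9.46%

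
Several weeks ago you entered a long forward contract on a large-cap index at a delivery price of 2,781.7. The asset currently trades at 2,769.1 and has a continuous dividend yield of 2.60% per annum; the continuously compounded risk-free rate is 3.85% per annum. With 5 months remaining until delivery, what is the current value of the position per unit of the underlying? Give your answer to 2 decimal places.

Current fair forward for the remaining 5 months: F = S·e^((r − q)·T), (r − q) = 0.0385 − 0.0260 = 0.0125
F = 2769.1 · e^(0.0125 × 5/12) = 2769.1 × 1.00522192 = 2783.5600
Value of long forward = (F − K)·e^(−rT) = (2783.5600 − 2781.7) · e^(−0.0385·5/12)
= 1.8600 × 0.98408632 = 1.83

1.83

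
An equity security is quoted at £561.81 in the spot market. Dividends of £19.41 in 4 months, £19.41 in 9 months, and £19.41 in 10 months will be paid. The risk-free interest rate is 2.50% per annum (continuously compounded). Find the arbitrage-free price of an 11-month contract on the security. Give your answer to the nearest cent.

PV(dividends) I = 19.41·e^(−0.0250·4/12) + 19.41·e^(−0.0250·9/12) + 19.41·e^(−0.0250·10/12)
I = 19.2489 + 19.0495 + 19.0098 = 57.3082
F = (S − I)·e^(rT) = (561.81 − 57.3082) · e^(0.0250·11/12)
= 504.5018 · e^0.022917 = 504.5018 × 1.023182 = £516.20

£516.20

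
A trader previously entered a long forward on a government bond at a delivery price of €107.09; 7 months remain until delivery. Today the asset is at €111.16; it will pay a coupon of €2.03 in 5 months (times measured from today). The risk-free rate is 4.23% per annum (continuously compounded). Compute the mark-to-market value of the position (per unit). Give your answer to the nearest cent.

PV(remaining coupons) I = 2.03·e^(−0.0423·5/12) = 1.9945
Current forward F = (S − I)·e^(rT) = (111.16 − 1.9945)·e^(0.0423·7/12) = 109.1655 × 1.024982 = 111.8927
Value (long) = (F − K)·e^(−rT) = (111.8927 − 107.09) × 0.975627 = 4.6856
Value = €4.69

€4.69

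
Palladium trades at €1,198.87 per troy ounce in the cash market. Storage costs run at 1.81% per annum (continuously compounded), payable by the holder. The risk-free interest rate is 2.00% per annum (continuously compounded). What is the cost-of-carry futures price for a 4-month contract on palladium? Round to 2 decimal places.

Net carry = r + u − y = 0.0200 + 0.0181 − 0.0000 = 0.0381
F = S·e^((r+u−y)T) = 1198.87 · e^(0.0381 × 4/12) = 1198.87 · e^0.01270000
= 1198.87 × 1.01278099 = €1,214.19 per troy ounce

€1,214.19 per troy ounce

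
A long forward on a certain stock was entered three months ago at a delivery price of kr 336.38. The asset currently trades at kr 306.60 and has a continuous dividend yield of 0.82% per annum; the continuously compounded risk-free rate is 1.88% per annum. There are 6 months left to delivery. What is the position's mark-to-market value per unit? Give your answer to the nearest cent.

-kr 27.89

Current fair forward for the remaining 6 months: F = S·e^((r − q)·T), (r − q) = 0.0188 − 0.0082 = 0.0106
F = 306.60 · e^(0.0106 × 6/12) = 306.60 × 1.005314 = 308.2293
Value of long forward = (F − K)·e^(−rT) = (308.2293 − 336.38) · e^(−0.0188·6/12)
= -28.1507 × 0.990644 = -27.89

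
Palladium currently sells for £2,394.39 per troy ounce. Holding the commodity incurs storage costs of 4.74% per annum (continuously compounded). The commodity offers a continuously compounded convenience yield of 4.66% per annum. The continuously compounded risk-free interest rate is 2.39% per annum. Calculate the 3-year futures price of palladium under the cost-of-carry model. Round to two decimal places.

£2,578.55 per troy ounce

Net carry = r + u − y = 0.0239 + 0.0474 − 0.0466 = 0.0247
F = S·e^((r+u−y)T) = 2394.39 · e^(0.0247 × 3) = 2394.39 · e^0.07410000
= 2394.39 × 1.07691449 = £2,578.55 per troy ounce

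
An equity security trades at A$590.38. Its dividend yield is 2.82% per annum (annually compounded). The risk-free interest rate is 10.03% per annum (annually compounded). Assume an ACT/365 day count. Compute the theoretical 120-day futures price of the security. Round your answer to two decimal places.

F = S · (1+r)^T / (1+q)^T
= 590.38 × 1.031923 / 1.009185 = 590.38 × 1.022531
F = A$603.68

A$603.68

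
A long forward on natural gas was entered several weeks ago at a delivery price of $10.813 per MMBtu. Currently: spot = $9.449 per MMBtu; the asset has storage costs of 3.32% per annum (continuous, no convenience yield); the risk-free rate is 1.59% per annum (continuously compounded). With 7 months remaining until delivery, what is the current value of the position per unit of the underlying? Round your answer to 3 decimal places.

Current fair forward for the remaining 7 months: F = S·e^((r + u)·T), (r + u) = 0.0159 + 0.0332 = 0.0491
F = 9.449 · e^(0.0491 × 7/12) = 9.449 × 1.029056 = 9.7236
Value of long forward = (F − K)·e^(−rT) = (9.7236 − 10.813) · e^(−0.0159·7/12)
= -1.0894 × 0.990768 = -1.079

-$1.079 per MMBtu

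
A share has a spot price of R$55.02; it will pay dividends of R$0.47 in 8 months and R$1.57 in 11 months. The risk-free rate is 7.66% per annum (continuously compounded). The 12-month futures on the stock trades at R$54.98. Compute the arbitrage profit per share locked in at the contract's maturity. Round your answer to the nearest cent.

PV(dividends) I = 0.47·e^(−0.0766·8/12) + 1.57·e^(−0.0766·11/12) = 1.9101
Fair futures F* = (S − I)·e^(rT) = (55.02 − 1.9101)·e^0.076600 = 53.1099 × 1.079610 = 57.3380
Market R$54.98 < fair 57.3380: forward underpriced → reverse cash-and-carry (short the stock, invest proceeds at r, pay the dividends, go long the forward).
Profit at T = |F_mkt − F*| = |54.98 − 57.3380| = R$2.36 per share

R$2.36 per share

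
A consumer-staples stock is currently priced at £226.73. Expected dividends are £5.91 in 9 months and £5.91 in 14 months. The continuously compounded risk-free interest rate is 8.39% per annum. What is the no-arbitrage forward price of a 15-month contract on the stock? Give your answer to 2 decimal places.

£239.69

PV(dividends) I = 5.91·e^(−0.0839·9/12) + 5.91·e^(−0.0839·14/12)
I = 5.5496 + 5.3589 = 10.9085
F = (S − I)·e^(rT) = (226.73 − 10.9085) · e^(0.0839·15/12)
= 215.8215 · e^0.104875 = 215.8215 × 1.110572 = £239.69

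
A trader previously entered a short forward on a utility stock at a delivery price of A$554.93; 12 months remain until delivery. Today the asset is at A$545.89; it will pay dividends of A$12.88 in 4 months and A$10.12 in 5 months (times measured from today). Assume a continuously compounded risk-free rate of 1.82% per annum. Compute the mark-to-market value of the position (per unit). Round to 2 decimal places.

PV(remaining dividends) I = 12.88·e^(−0.0182·4/12) + 10.12·e^(−0.0182·5/12) = 22.8456
Current forward F = (S − I)·e^(rT) = (545.89 − 22.8456)·e^(0.0182·12/12) = 523.0444 × 1.018367 = 532.6512
Value (long) = (F − K)·e^(−rT) = (532.6512 − 554.93) × 0.981965 = -21.8770
Short position value = −(long value) = A$21.88

A$21.88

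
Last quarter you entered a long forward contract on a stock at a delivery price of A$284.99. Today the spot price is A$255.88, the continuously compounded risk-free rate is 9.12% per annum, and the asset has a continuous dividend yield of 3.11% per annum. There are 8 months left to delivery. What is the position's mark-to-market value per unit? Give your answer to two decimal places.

Current fair forward for the remaining 8 months: F = S·e^((r − q)·T), (r − q) = 0.0912 − 0.0311 = 0.0601
F = 255.88 · e^(0.0601 × 8/12) = 255.88 × 1.040880 = 266.3404
Value of long forward = (F − K)·e^(−rT) = (266.3404 − 284.99) · e^(−0.0912·8/12)
= -18.6496 × 0.941011 = -17.55

-A$17.55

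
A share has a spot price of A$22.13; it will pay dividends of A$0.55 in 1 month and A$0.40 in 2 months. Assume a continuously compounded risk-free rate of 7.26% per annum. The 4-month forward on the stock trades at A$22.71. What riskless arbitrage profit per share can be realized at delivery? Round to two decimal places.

PV(dividends) I = 0.55·e^(−0.0726·1/12) + 0.40·e^(−0.0726·2/12) = 0.9419
Fair forward F* = (S − I)·e^(rT) = (22.13 − 0.9419)·e^0.024200 = 21.1881 × 1.024495 = 21.7071
Market A$22.71 > fair 21.7071: forward overpriced → cash-and-carry (borrow at r, buy the stock and collect the dividends, short the forward).
Profit at T = |F_mkt − F*| = |22.71 − 21.7071| = A$1.00 per share

A$1.00 per share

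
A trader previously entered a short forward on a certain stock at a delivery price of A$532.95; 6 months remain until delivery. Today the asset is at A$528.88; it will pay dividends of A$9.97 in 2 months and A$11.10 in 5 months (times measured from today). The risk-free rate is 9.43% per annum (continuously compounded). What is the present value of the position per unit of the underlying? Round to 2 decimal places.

PV(remaining dividends) I = 9.97·e^(−0.0943·2/12) + 11.10·e^(−0.0943·5/12) = 20.4868
Current forward F = (S − I)·e^(rT) = (528.88 − 20.4868)·e^(0.0943·6/12) = 508.3932 × 1.048279 = 532.9379
Value (long) = (F − K)·e^(−rT) = (532.9379 − 532.95) × 0.953944 = -0.0115
Short position value = −(long value) = A$0.01

A$0.01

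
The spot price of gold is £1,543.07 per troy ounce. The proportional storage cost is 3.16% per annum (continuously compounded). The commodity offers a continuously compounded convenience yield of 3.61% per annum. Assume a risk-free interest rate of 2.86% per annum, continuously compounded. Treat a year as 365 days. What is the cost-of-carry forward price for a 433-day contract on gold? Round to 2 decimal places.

£1,587.82 per troy ounce

Net carry = r + u − y = 0.0286 + 0.0316 − 0.0361 = 0.0241
F = S·e^((r+u−y)T) = 1543.07 · e^(0.0241 × 433/365) = 1543.07 · e^0.02858986
= 1543.07 × 1.02900247 = £1,587.82 per troy ounce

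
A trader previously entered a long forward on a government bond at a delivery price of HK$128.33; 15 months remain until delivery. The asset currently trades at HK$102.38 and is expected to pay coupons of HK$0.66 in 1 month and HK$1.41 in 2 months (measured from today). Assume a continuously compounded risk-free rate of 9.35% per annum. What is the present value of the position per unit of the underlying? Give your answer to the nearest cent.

PV(remaining coupons) I = 0.66·e^(−0.0935·1/12) + 1.41·e^(−0.0935·2/12) = 2.0431
Current forward F = (S − I)·e^(rT) = (102.38 − 2.0431)·e^(0.0935·15/12) = 100.3369 × 1.123979 = 112.7766
Value (long) = (F − K)·e^(−rT) = (112.7766 − 128.33) × 0.889696 = -13.8378
Value = -HK$13.84

-HK$13.84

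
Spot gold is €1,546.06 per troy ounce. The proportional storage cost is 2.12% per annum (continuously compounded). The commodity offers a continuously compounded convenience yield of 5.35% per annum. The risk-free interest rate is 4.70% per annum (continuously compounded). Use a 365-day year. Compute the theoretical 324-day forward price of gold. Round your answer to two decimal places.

Net carry = r + u − y = 0.0470 + 0.0212 − 0.0535 = 0.0147
F = S·e^((r+u−y)T) = 1546.06 · e^(0.0147 × 324/365) = 1546.06 · e^0.01304877
= 1546.06 × 1.01313428 = €1,566.37 per troy ounce

€1,566.37 per troy ounce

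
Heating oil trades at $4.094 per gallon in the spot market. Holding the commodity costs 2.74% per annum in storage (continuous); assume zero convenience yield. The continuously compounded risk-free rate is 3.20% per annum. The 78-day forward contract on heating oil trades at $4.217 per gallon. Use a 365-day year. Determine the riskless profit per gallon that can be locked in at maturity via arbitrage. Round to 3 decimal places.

Fair forward: F* = S·e^(carry·T), with carry = (r + u) = 0.0320 + 0.0274 = 0.0594
F* = 4.094 · e^(0.0594 × 78/365) = 4.094 · e^0.012694 = 4.094 × 1.012775 = $4.1463
Market $4.217 > fair $4.1463: forward overpriced → cash-and-carry (buy spot, short the forward).
At maturity, profit = |F_mkt − F*| = |4.217 − 4.1463| = $0.071 per gallon

$0.071 per gallon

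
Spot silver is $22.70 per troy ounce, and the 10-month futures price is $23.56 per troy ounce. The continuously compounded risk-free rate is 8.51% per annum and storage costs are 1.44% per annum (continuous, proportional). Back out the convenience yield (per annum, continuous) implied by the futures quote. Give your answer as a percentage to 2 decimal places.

F = S·e^((r+u−y)T) ⇒ (r+u−y) = ln(F/S)/T
ln(23.56/22.70) = 0.037185; /T ⇒ 0.044622
y = r + u − ln(F/S)/T = 0.0851 + 0.0144 − 0.044622 = 0.054878
y = 5.49%

5.49%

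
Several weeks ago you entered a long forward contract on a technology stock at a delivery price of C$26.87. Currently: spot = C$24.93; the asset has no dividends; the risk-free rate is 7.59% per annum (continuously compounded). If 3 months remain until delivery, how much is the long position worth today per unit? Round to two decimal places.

Current fair forward for the remaining 3 months: F = S·e^(r·T), r = 0.0759
F = 24.93 · e^(0.0759 × 3/12) = 24.93 × 1.019156 = 25.4076
Value of long forward = (F − K)·e^(−rT) = (25.4076 − 26.87) · e^(−0.0759·3/12)
= -1.4624 × 0.981204 = -1.43

-C$1.43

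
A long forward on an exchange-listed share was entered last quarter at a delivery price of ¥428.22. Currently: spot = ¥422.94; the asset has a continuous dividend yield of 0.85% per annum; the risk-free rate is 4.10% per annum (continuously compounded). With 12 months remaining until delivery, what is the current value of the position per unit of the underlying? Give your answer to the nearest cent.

Current fair forward for the remaining 12 months: F = S·e^((r − q)·T), (r − q) = 0.0410 − 0.0085 = 0.0325
F = 422.94 · e^(0.0325 × 12/12) = 422.94 × 1.033034 = 436.9114
Value of long forward = (F − K)·e^(−rT) = (436.9114 − 428.22) · e^(−0.0410·12/12)
= 8.6914 × 0.959829 = 8.34

¥8.34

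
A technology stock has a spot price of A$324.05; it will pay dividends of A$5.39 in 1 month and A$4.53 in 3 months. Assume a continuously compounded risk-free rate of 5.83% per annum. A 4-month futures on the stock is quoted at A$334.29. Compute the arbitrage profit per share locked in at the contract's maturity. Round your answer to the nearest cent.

A$13.90 per share

PV(dividends) I = 5.39·e^(−0.0583·1/12) + 4.53·e^(−0.0583·3/12) = 9.8283
Fair futures F* = (S − I)·e^(rT) = (324.05 − 9.8283)·e^0.019433 = 314.2217 × 1.019623 = 320.3877
Market A$334.29 > fair 320.3877: forward overpriced → cash-and-carry (borrow at r, buy the stock and collect the dividends, short the forward).
Profit at T = |F_mkt − F*| = |334.29 − 320.3877| = A$13.90 per share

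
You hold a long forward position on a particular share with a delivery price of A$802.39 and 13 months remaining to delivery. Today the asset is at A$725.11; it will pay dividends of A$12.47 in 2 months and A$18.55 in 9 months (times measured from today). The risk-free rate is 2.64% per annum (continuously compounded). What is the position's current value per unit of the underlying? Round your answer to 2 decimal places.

PV(remaining dividends) I = 12.47·e^(−0.0264·2/12) + 18.55·e^(−0.0264·9/12) = 30.6016
Current forward F = (S − I)·e^(rT) = (725.11 − 30.6016)·e^(0.0264·13/12) = 694.5084 × 1.029013 = 714.6582
Value (long) = (F − K)·e^(−rT) = (714.6582 − 802.39) × 0.971805 = -85.2582
Value = -A$85.26

-A$85.26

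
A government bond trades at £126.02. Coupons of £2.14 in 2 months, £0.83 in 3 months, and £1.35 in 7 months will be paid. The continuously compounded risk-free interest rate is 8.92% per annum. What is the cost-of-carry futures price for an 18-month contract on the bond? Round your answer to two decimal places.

PV(coupons) I = 2.14·e^(−0.0892·2/12) + 0.83·e^(−0.0892·3/12) + 1.35·e^(−0.0892·7/12)
I = 2.1084 + 0.8117 + 1.2816 = 4.2017
F = (S − I)·e^(rT) = (126.02 − 4.2017) · e^(0.0892·18/12)
= 121.8183 · e^0.133800 = 121.8183 × 1.143164 = £139.26

£139.26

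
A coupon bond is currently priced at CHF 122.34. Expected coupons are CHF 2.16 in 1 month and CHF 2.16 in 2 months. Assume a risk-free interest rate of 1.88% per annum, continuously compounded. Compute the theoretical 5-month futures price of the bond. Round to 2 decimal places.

PV(coupons) I = 2.16·e^(−0.0188·1/12) + 2.16·e^(−0.0188·2/12)
I = 2.1566 + 2.1532 = 4.3098
F = (S − I)·e^(rT) = (122.34 − 4.3098) · e^(0.0188·5/12)
= 118.0302 · e^0.007833 = 118.0302 × 1.007864 = CHF 118.96

CHF 118.96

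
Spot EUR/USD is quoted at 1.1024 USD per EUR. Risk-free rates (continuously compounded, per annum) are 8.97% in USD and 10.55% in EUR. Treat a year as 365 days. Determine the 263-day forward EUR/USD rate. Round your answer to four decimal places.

1.0899

F = S·e^((r_USD − r_EUR)T) = 1.1024 · e^((0.0897 − 0.1055) × 263/365)
= 1.1024 · e^-0.011385 = 1.1024 × 0.988680
F = 1.0899 USD per EUR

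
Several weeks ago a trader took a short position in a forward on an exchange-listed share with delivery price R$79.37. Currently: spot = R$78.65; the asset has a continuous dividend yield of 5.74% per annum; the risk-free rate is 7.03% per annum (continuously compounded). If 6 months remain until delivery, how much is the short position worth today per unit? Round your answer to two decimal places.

R$0.20

Current fair forward for the remaining 6 months: F = S·e^((r − q)·T), (r − q) = 0.0703 − 0.0574 = 0.0129
F = 78.65 · e^(0.0129 × 6/12) = 78.65 × 1.006471 = 79.1589
Value of long forward = (F − K)·e^(−rT) = (79.1589 − 79.37) · e^(−0.0703·6/12)
= -0.2111 × 0.965461 = -0.20
Short position value = −(long value) = R$0.20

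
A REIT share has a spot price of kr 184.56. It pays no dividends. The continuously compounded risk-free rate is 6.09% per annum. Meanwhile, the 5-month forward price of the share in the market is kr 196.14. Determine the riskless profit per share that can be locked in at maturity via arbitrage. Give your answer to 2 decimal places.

kr 6.84 per share

Fair forward: F* = S·e^(carry·T), with carry = r = 0.0609
F* = 184.56 · e^(0.0609 × 5/12) = 184.56 · e^0.025375 = 184.56 × 1.025700 = kr 189.3032
Market kr 196.14 > fair kr 189.3032: forward overpriced → cash-and-carry (buy spot, short the forward).
At maturity, profit = |F_mkt − F*| = |196.14 − 189.3032| = kr 6.84 per share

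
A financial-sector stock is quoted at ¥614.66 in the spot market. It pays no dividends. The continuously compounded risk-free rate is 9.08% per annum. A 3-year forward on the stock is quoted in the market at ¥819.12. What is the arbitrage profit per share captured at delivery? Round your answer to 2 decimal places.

¥12.00 per share

Fair forward: F* = S·e^(carry·T), with carry = r = 0.0908
F* = 614.66 · e^(0.0908 × 3) = 614.66 · e^0.272400 = 614.66 × 1.313112 = ¥807.1174
Market ¥819.12 > fair ¥807.1174: forward overpriced → cash-and-carry (buy spot, short the forward).
At maturity, profit = |F_mkt − F*| = |819.12 − 807.1174| = ¥12.00 per share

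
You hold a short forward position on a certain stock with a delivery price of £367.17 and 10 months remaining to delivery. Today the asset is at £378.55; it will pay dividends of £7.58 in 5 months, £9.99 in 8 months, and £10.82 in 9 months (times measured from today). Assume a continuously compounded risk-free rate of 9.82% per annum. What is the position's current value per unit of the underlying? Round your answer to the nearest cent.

-£13.55

PV(remaining dividends) I = 7.58·e^(−0.0982·5/12) + 9.99·e^(−0.0982·8/12) + 10.82·e^(−0.0982·9/12) = 26.6848
Current forward F = (S − I)·e^(rT) = (378.55 − 26.6848)·e^(0.0982·10/12) = 351.8652 × 1.085275 = 381.8705
Value (long) = (F − K)·e^(−rT) = (381.8705 − 367.17) × 0.921426 = 13.5454
Short position value = −(long value) = -£13.55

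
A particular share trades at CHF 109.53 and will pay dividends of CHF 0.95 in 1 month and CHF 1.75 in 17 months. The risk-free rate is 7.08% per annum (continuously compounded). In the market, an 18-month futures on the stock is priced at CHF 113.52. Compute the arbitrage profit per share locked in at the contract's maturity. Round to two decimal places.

CHF 5.47 per share

PV(dividends) I = 0.95·e^(−0.0708·1/12) + 1.75·e^(−0.0708·17/12) = 2.5274
Fair futures F* = (S − I)·e^(rT) = (109.53 − 2.5274)·e^0.106200 = 107.0026 × 1.112044 = 118.9916
Market CHF 113.52 < fair 118.9916: forward underpriced → reverse cash-and-carry (short the stock, invest proceeds at r, pay the dividends, go long the forward).
Profit at T = |F_mkt − F*| = |113.52 − 118.9916| = CHF 5.47 per share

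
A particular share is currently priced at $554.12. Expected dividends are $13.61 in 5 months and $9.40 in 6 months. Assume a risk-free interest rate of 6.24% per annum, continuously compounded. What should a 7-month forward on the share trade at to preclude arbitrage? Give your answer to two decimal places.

PV(dividends) I = 13.61·e^(−0.0624·5/12) + 9.40·e^(−0.0624·6/12)
I = 13.2607 + 9.1112 = 22.3719
F = (S − I)·e^(rT) = (554.12 − 22.3719) · e^(0.0624·7/12)
= 531.7481 · e^0.036400 = 531.7481 × 1.037071 = $551.46

$551.46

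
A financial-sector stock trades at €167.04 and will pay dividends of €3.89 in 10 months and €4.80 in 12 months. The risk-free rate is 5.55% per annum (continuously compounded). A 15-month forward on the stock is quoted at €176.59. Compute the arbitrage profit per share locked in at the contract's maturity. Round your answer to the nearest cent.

PV(dividends) I = 3.89·e^(−0.0555·10/12) + 4.80·e^(−0.0555·12/12) = 8.2550
Fair forward F* = (S − I)·e^(rT) = (167.04 − 8.2550)·e^0.069375 = 158.7850 × 1.071838 = 170.1918
Market €176.59 > fair 170.1918: forward overpriced → cash-and-carry (borrow at r, buy the stock and collect the dividends, short the forward).
Profit at T = |F_mkt − F*| = |176.59 − 170.1918| = €6.40 per share

€6.40 per share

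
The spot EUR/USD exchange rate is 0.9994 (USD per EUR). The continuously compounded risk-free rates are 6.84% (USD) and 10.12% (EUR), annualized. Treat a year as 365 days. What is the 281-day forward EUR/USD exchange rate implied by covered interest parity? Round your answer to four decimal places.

0.9745

F = S·e^((r_USD − r_EUR)T) = 0.9994 · e^((0.0684 − 0.1012) × 281/365)
= 0.9994 · e^-0.025252 = 0.9994 × 0.975064
F = 0.9745 USD per EUR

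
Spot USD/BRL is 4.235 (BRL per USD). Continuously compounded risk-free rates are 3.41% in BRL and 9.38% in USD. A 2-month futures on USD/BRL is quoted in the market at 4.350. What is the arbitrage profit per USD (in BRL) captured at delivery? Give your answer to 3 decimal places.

0.157 per USD (in BRL)

Fair futures: F* = S·e^(carry·T), with carry = (r_BRL − r_USD) = 0.0341 − 0.0938 = -0.0597
F* = 4.235 · e^(-0.0597 × 2/12) = 4.235 · e^-0.009950 = 4.235 × 0.990099 = 4.1931
Market 4.350 > fair 4.1931: forward overpriced → cash-and-carry (buy spot, short the forward).
At maturity, profit = |F_mkt − F*| = |4.350 − 4.1931| = 0.157 per USD (in BRL)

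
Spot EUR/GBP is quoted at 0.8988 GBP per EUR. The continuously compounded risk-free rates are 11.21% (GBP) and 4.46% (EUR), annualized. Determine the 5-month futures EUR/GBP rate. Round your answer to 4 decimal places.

0.9244

F = S·e^((r_GBP − r_EUR)T) = 0.8988 · e^((0.1121 − 0.0446) × 5/12)
= 0.8988 · e^0.028125 = 0.8988 × 1.028524
F = 0.9244 GBP per EUR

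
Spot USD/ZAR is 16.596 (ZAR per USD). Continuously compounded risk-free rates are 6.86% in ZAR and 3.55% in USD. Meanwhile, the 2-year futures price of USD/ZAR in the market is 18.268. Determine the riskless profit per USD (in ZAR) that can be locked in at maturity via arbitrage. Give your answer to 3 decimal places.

0.536 per USD (in ZAR)

Fair futures: F* = S·e^(carry·T), with carry = (r_ZAR − r_USD) = 0.0686 − 0.0355 = 0.0331
F* = 16.596 · e^(0.0331 × 2) = 16.596 · e^0.066200 = 16.596 × 1.068440 = 17.7318
Market 18.268 > fair 17.7318: forward overpriced → cash-and-carry (buy spot, short the forward).
At maturity, profit = |F_mkt − F*| = |18.268 − 17.7318| = 0.536 per USD (in ZAR)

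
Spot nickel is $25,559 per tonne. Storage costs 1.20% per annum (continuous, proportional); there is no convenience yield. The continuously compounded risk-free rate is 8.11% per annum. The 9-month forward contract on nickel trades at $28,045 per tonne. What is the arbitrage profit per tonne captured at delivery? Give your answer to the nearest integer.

Fair forward: F* = S·e^(carry·T), with carry = (r + u) = 0.0811 + 0.0120 = 0.0931
F* = 25559 · e^(0.0931 × 9/12) = 25559 · e^0.069825 = 25559 × 1.072321 = $27407.4524
Market $28045 > fair $27407.4524: forward overpriced → cash-and-carry (buy spot, short the forward).
At maturity, profit = |F_mkt − F*| = |28045 − 27407.4524| = $638 per tonne

$638 per tonne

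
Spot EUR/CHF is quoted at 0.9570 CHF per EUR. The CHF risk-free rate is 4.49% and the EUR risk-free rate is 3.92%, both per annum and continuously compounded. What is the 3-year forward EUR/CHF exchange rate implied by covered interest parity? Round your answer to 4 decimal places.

0.9735

F = S·e^((r_CHF − r_EUR)T) = 0.9570 · e^((0.0449 − 0.0392) × 3)
= 0.9570 · e^0.017100 = 0.9570 × 1.017247
F = 0.9735 CHF per EUR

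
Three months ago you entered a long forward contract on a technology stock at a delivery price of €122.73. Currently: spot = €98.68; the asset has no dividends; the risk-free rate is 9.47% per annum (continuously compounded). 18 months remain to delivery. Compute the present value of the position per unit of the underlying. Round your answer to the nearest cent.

Current fair forward for the remaining 18 months: F = S·e^(r·T), r = 0.0947
F = 98.68 · e^(0.0947 × 18/12) = 98.68 × 1.152634 = 113.7419
Value of long forward = (F − K)·e^(−rT) = (113.7419 − 122.73) · e^(−0.0947·18/12)
= -8.9881 × 0.867578 = -7.80

-€7.80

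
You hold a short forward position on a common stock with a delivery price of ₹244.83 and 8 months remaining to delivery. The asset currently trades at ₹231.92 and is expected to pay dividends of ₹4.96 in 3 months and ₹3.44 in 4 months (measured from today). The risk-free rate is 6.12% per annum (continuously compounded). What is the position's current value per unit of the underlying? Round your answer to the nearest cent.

PV(remaining dividends) I = 4.96·e^(−0.0612·3/12) + 3.44·e^(−0.0612·4/12) = 8.2552
Current forward F = (S − I)·e^(rT) = (231.92 − 8.2552)·e^(0.0612·8/12) = 223.6648 × 1.041644 = 232.9791
Value (long) = (F − K)·e^(−rT) = (232.9791 − 244.83) × 0.960021 = -11.3771
Short position value = −(long value) = ₹11.38

₹11.38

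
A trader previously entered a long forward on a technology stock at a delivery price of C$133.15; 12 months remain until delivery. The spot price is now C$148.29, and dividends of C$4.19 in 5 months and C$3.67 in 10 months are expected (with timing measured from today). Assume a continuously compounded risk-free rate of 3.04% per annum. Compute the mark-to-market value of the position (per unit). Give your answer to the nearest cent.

PV(remaining dividends) I = 4.19·e^(−0.0304·5/12) + 3.67·e^(−0.0304·10/12) = 7.7155
Current forward F = (S − I)·e^(rT) = (148.29 − 7.7155)·e^(0.0304·12/12) = 140.5745 × 1.030867 = 144.9136
Value (long) = (F − K)·e^(−rT) = (144.9136 − 133.15) × 0.970057 = 11.4114
Value = C$11.41

C$11.41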